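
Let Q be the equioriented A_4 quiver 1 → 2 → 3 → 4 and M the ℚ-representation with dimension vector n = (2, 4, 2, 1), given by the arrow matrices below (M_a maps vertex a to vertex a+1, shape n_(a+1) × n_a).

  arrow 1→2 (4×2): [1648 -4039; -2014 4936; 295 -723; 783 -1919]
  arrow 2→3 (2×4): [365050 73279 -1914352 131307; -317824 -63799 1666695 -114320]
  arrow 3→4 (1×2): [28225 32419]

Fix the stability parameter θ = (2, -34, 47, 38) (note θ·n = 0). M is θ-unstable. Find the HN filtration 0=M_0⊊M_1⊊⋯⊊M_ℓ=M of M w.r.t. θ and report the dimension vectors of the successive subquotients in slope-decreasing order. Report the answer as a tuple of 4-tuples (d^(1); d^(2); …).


Interval decomposition of M: I[1,3], I[1,4], I[2,2]^2.
HN type (ℓ=4): μ^(1)=47; μ^(2)=85/2; μ^(3)=-16; μ^(4)=-34

((0, 0, 1, 0); (0, 0, 1, 1); (2, 2, 0, 0); (0, 2, 0, 0))


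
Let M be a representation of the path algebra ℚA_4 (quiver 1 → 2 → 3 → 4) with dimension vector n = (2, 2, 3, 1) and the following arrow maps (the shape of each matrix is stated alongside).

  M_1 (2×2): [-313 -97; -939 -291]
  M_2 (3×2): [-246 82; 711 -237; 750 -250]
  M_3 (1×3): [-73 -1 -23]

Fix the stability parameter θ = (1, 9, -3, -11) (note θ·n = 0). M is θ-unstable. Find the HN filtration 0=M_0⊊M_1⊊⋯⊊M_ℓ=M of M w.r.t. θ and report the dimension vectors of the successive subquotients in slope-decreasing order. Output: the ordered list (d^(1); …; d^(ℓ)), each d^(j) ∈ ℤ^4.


Barcode: M ≅ I[1,1], I[1,2], I[2,4], I[3,3]^2. HN layers by μ_θ (4 steps, strictly decreasing):
  μ^(1)=9; μ^(2)=1; μ^(3)=-5/3; μ^(4)=-3

((0, 1, 0, 0); (2, 0, 0, 0); (0, 1, 1, 1); (0, 0, 2, 0))


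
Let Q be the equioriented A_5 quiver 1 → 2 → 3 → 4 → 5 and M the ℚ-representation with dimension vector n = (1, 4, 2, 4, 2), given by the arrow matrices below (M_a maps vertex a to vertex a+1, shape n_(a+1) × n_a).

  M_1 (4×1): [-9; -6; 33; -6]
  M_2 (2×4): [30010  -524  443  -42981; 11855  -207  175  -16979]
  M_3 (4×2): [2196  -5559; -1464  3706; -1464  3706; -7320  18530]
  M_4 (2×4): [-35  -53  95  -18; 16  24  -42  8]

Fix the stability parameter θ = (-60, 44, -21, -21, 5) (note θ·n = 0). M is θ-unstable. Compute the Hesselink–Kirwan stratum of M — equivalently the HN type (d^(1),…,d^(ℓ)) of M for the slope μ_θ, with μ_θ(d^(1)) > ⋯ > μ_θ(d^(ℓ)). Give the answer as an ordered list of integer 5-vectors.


Interval decomposition of M: I[1,3], I[2,2]^2, I[2,5], I[4,4]^2, I[4,5].
HN type (ℓ=6): μ^(1)=44; μ^(2)=23/2; μ^(3)=5; μ^(4)=2/3; μ^(5)=-21; μ^(6)=-60

((0, 2, 0, 0, 0); (0, 1, 1, 0, 0); (0, 0, 0, 0, 2); (0, 1, 1, 1, 0); (0, 0, 0, 3, 0); (1, 0, 0, 0, 0))


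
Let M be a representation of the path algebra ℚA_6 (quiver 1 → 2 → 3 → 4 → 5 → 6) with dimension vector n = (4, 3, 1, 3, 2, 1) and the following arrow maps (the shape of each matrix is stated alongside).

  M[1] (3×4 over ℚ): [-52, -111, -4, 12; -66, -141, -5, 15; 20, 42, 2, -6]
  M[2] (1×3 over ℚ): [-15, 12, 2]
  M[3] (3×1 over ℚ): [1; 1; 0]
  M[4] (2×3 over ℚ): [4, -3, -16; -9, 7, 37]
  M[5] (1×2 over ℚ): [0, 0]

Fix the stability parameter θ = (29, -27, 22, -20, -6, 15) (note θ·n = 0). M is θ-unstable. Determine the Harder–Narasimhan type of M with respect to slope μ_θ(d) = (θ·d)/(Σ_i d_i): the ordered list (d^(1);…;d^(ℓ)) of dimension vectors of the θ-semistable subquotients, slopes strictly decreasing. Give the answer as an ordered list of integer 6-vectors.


Interval decomposition of M: I[1,1]^2, I[1,2], I[1,5], I[2,2], I[4,4], I[4,5], I[6,6].
HN type (ℓ=7): μ^(1)=29; μ^(2)=15; μ^(3)=1; μ^(4)=-2/5; μ^(5)=-6; μ^(6)=-20; μ^(7)=-27

((2, 0, 0, 0, 0, 0); (0, 0, 0, 0, 0, 1); (1, 1, 0, 0, 0, 0); (1, 1, 1, 1, 1, 0); (0, 0, 0, 0, 1, 0); (0, 0, 0, 2, 0, 0); (0, 1, 0, 0, 0, 0))


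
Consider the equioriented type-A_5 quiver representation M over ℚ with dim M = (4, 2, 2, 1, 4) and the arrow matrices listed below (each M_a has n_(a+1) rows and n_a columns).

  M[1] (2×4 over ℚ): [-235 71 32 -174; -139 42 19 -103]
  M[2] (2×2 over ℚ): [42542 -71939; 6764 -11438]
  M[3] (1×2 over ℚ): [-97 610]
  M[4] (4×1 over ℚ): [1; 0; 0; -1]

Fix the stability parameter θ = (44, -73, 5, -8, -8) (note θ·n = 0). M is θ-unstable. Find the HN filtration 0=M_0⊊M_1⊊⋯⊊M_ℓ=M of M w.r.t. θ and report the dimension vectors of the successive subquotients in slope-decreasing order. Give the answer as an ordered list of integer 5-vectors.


Via rank(M_{q-1}∘⋯∘M_p): M ≅ I[1,1]^2, I[1,2], I[1,5], I[3,3], I[5,5]^3.
μ_θ-semistable layers: μ^(1)=44; μ^(2)=5; μ^(3)=-11/3; μ^(4)=-8; μ^(5)=-29/2

((2, 0, 0, 0, 0); (0, 0, 1, 0, 0); (0, 0, 1, 1, 1); (0, 0, 0, 0, 3); (2, 2, 0, 0, 0))


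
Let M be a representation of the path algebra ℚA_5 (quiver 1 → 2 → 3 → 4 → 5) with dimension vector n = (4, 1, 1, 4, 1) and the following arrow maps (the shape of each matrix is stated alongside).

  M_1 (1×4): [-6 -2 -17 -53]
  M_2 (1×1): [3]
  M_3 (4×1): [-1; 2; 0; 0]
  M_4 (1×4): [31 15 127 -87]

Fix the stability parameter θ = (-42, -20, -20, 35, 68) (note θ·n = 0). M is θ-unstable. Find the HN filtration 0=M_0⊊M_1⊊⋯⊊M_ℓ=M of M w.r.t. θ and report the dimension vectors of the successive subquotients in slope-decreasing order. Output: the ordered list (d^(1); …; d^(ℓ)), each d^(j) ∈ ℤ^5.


Interval decomposition of M: I[1,1]^3, I[1,5], I[4,4]^3.
HN type (ℓ=4): μ^(1)=68; μ^(2)=35; μ^(3)=-20; μ^(4)=-42

((0, 0, 0, 0, 1); (0, 0, 0, 4, 0); (0, 1, 1, 0, 0); (4, 0, 0, 0, 0))


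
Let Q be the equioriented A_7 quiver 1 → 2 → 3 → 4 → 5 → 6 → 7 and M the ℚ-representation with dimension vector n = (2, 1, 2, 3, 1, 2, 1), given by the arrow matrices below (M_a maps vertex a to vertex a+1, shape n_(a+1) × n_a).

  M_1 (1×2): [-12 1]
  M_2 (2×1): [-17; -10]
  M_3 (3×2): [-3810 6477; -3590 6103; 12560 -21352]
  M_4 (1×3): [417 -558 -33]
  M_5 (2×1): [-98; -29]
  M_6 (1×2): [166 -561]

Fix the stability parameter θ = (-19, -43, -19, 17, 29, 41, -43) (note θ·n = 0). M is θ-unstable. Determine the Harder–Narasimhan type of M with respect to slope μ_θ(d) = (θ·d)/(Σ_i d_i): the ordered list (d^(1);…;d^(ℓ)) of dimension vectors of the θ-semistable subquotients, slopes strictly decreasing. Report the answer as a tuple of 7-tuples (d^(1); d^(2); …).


Interval decomposition of M: I[1,1], I[1,3], I[3,7], I[4,4]^2, I[6,6].
HN type (ℓ=5): μ^(1)=41; μ^(2)=17; μ^(3)=11; μ^(4)=-19; μ^(5)=-31

((0, 0, 0, 0, 0, 1, 0); (0, 0, 0, 2, 0, 0, 0); (0, 0, 0, 1, 1, 1, 1); (1, 0, 2, 0, 0, 0, 0); (1, 1, 0, 0, 0, 0, 0))


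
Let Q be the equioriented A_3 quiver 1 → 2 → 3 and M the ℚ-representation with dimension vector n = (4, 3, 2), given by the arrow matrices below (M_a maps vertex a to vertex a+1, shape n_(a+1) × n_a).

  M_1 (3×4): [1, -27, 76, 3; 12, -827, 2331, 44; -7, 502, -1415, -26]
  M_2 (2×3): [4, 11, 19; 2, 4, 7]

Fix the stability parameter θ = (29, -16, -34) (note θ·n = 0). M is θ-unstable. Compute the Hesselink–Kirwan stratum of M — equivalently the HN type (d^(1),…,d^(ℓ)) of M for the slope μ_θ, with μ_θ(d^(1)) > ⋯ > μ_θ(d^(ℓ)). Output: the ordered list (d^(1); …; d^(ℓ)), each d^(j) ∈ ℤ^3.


Barcode: M ≅ I[1,1], I[1,2], I[1,3]^2. HN layers by μ_θ (3 steps, strictly decreasing):
  μ^(1)=29; μ^(2)=13/2; μ^(3)=-7

((1, 0, 0); (1, 1, 0); (2, 2, 2))


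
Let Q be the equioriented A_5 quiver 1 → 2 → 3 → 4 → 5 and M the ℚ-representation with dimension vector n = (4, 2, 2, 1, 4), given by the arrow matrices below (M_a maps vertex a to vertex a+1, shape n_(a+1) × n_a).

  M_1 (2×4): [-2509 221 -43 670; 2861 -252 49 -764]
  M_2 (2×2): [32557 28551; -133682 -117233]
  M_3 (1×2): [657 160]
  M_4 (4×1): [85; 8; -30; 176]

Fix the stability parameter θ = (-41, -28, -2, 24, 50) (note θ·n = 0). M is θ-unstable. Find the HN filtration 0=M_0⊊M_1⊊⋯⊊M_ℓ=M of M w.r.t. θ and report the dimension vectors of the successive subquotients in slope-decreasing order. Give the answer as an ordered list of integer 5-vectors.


Interval decomposition of M: I[1,1]^2, I[1,3], I[1,5], I[5,5]^3.
HN type (ℓ=5): μ^(1)=50; μ^(2)=24; μ^(3)=-2; μ^(4)=-28; μ^(5)=-41

((0, 0, 0, 0, 4); (0, 0, 0, 1, 0); (0, 0, 2, 0, 0); (0, 2, 0, 0, 0); (4, 0, 0, 0, 0))


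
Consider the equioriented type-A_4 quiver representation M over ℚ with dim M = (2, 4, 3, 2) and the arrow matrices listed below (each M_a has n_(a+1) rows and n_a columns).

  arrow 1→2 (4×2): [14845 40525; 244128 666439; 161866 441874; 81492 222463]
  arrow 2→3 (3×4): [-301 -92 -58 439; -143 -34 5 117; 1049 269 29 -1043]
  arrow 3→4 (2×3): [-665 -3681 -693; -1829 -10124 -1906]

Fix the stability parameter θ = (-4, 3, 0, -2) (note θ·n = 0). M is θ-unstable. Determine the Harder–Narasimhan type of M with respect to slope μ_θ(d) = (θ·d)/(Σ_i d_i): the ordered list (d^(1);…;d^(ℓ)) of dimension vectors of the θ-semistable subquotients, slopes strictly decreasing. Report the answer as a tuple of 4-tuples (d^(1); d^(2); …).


Interval decomposition of M: I[1,4]^2, I[2,2], I[2,3].
HN type (ℓ=4): μ^(1)=3; μ^(2)=3/2; μ^(3)=1/3; μ^(4)=-4

((0, 1, 0, 0); (0, 1, 1, 0); (0, 2, 2, 2); (2, 0, 0, 0))


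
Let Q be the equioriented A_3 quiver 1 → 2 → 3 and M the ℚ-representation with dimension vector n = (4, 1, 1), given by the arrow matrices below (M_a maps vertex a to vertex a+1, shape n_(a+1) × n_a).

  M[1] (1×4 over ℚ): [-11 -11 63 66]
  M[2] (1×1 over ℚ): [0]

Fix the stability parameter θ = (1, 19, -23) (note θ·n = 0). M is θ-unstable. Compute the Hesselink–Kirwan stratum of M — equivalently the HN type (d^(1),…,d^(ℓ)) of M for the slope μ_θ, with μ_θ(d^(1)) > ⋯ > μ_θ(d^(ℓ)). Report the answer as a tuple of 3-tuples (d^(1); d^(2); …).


Barcode: M ≅ I[1,1]^3, I[1,2], I[3,3]. HN layers by μ_θ (3 steps, strictly decreasing):
  μ^(1)=19; μ^(2)=1; μ^(3)=-23

((0, 1, 0); (4, 0, 0); (0, 0, 1))


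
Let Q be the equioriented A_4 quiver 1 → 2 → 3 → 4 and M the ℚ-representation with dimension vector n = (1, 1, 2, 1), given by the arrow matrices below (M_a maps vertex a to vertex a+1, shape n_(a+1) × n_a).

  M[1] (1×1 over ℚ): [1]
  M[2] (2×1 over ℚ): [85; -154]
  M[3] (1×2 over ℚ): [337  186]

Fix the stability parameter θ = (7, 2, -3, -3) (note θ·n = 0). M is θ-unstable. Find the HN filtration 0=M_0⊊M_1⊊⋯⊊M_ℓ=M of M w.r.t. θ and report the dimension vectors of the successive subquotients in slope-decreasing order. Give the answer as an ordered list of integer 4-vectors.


Barcode: M ≅ I[1,4], I[3,3]. HN layers by μ_θ (2 steps, strictly decreasing):
  μ^(1)=3/4; μ^(2)=-3

((1, 1, 1, 1); (0, 0, 1, 0))


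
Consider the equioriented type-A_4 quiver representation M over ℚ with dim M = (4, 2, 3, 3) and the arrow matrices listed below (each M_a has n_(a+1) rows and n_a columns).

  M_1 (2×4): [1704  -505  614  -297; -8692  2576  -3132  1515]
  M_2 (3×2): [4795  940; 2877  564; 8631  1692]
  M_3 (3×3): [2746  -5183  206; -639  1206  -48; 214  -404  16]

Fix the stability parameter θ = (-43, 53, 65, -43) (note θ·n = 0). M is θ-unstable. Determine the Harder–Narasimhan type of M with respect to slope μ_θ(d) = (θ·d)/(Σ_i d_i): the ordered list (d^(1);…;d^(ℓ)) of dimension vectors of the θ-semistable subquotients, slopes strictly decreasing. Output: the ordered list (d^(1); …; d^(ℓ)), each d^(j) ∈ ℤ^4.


Barcode: M ≅ I[1,1]^2, I[1,2], I[1,4], I[3,3], I[3,4], I[4,4]. HN layers by μ_θ (5 steps, strictly decreasing):
  μ^(1)=65; μ^(2)=53; μ^(3)=25; μ^(4)=11; μ^(5)=-43

((0, 0, 1, 0); (0, 1, 0, 0); (0, 1, 1, 1); (0, 0, 1, 1); (4, 0, 0, 1))


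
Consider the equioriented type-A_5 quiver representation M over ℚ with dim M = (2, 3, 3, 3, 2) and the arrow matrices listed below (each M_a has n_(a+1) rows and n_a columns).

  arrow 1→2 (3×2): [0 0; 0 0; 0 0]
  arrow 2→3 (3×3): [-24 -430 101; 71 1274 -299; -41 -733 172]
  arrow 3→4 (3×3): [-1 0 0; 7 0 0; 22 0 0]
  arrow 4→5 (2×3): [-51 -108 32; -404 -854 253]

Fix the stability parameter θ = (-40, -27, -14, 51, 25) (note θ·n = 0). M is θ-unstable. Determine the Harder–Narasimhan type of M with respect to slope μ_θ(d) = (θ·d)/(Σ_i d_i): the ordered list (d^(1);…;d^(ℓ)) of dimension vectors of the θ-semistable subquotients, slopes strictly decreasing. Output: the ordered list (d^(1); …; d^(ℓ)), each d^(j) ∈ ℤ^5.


Barcode: M ≅ I[1,1]^2, I[2,3]^2, I[2,5], I[4,4], I[4,5]. HN layers by μ_θ (5 steps, strictly decreasing):
  μ^(1)=51; μ^(2)=38; μ^(3)=-14; μ^(4)=-27; μ^(5)=-40

((0, 0, 0, 1, 0); (0, 0, 0, 2, 2); (0, 0, 3, 0, 0); (0, 3, 0, 0, 0); (2, 0, 0, 0, 0))


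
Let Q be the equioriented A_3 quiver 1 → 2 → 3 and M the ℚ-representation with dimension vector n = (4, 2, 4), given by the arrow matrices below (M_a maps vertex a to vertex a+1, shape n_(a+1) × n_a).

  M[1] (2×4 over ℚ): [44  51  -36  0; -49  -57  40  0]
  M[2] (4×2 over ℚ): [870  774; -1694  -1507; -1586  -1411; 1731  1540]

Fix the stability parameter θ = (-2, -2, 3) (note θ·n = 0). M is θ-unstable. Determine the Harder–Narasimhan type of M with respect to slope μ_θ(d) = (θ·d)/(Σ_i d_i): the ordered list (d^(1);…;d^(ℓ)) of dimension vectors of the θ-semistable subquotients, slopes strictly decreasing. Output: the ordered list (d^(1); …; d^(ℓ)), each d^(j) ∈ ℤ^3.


Interval decomposition of M: I[1,1]^2, I[1,3]^2, I[3,3]^2.
HN type (ℓ=2): μ^(1)=3; μ^(2)=-2

((0, 0, 4); (4, 2, 0))


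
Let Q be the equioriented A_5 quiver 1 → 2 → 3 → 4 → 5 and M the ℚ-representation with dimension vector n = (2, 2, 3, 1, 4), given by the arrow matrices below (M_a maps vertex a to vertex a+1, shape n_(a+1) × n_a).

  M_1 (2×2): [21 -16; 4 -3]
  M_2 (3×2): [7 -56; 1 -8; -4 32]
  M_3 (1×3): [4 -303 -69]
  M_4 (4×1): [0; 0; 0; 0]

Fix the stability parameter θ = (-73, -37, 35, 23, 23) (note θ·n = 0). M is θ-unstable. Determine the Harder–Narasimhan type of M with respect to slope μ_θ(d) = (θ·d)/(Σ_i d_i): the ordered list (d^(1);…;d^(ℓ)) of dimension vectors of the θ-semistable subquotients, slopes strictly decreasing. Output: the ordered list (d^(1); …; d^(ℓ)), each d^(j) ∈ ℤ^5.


Interval decomposition of M: I[1,2], I[1,4], I[3,3]^2, I[5,5]^4.
HN type (ℓ=5): μ^(1)=35; μ^(2)=29; μ^(3)=23; μ^(4)=-37; μ^(5)=-73

((0, 0, 2, 0, 0); (0, 0, 1, 1, 0); (0, 0, 0, 0, 4); (0, 2, 0, 0, 0); (2, 0, 0, 0, 0))


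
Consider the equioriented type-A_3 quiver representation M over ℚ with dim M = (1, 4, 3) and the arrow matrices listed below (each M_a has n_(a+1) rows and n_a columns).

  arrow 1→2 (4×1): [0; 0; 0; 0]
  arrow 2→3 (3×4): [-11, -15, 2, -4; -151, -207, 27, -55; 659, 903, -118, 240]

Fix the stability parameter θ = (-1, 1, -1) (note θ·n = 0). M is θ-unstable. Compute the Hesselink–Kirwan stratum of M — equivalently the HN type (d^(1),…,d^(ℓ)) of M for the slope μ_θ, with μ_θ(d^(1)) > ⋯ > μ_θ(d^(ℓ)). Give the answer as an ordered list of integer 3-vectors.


Interval decomposition of M: I[1,1], I[2,2]^2, I[2,3]^2, I[3,3].
HN type (ℓ=3): μ^(1)=1; μ^(2)=0; μ^(3)=-1

((0, 2, 0); (0, 2, 2); (1, 0, 1))


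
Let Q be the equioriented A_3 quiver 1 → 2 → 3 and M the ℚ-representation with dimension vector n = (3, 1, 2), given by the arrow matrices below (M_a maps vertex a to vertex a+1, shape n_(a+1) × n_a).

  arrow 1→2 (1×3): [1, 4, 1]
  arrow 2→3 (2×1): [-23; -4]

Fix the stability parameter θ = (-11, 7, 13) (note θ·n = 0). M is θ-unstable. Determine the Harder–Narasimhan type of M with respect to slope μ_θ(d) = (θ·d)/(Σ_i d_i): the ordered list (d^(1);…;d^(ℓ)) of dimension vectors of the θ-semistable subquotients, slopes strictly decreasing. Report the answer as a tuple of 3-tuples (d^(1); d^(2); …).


Via rank(M_{q-1}∘⋯∘M_p): M ≅ I[1,1]^2, I[1,3], I[3,3].
μ_θ-semistable layers: μ^(1)=13; μ^(2)=7; μ^(3)=-11

((0, 0, 2); (0, 1, 0); (3, 0, 0))


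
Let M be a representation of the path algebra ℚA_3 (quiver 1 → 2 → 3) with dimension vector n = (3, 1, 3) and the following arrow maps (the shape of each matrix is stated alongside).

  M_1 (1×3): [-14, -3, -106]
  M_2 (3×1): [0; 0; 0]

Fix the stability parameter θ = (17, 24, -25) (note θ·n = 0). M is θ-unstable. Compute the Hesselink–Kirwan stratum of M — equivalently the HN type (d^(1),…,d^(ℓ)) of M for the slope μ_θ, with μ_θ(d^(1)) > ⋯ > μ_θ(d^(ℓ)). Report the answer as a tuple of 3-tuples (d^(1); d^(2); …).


Barcode: M ≅ I[1,1]^2, I[1,2], I[3,3]^3. HN layers by μ_θ (3 steps, strictly decreasing):
  μ^(1)=24; μ^(2)=17; μ^(3)=-25

((0, 1, 0); (3, 0, 0); (0, 0, 3))


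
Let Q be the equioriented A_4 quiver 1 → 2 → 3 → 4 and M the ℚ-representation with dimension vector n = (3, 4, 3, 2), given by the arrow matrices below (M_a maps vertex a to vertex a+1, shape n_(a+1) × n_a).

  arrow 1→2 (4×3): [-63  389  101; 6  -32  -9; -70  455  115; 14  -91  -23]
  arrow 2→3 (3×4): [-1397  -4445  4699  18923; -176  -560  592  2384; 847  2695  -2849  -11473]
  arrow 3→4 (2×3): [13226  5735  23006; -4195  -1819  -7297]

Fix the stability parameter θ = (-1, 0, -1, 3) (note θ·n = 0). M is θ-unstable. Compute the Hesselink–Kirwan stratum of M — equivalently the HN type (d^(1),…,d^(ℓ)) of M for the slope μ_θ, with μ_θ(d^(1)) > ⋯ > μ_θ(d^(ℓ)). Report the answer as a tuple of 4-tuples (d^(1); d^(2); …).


Interval decomposition of M: I[1,2]^2, I[1,3], I[2,2], I[3,4]^2.
HN type (ℓ=4): μ^(1)=3; μ^(2)=0; μ^(3)=-1/2; μ^(4)=-1

((0, 0, 0, 2); (0, 3, 0, 0); (0, 1, 1, 0); (3, 0, 2, 0))


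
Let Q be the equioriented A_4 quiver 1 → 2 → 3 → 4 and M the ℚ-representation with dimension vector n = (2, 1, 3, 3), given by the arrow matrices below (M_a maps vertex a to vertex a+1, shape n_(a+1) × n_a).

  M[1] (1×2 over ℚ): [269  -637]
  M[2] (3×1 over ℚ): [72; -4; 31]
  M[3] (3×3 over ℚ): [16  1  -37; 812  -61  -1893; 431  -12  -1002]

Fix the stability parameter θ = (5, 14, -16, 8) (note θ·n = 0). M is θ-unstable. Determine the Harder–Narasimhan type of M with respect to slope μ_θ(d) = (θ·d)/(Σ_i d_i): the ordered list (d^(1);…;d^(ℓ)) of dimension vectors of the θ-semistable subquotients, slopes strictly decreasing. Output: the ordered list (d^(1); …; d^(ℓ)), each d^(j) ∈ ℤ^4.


Interval decomposition of M: I[1,1], I[1,4], I[3,4]^2.
HN type (ℓ=4): μ^(1)=8; μ^(2)=5; μ^(3)=1; μ^(4)=-16

((0, 0, 0, 3); (1, 0, 0, 0); (1, 1, 1, 0); (0, 0, 2, 0))


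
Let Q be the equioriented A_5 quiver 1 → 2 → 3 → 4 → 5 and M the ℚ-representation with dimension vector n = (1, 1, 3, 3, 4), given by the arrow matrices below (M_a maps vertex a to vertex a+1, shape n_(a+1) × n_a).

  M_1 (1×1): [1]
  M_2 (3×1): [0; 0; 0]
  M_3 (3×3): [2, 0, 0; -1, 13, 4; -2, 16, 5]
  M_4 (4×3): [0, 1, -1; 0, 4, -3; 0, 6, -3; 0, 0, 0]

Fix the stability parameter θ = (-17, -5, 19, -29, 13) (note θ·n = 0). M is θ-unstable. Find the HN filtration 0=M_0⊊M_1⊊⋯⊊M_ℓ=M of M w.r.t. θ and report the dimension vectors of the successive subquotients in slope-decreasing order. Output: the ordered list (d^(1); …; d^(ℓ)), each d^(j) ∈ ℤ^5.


Via rank(M_{q-1}∘⋯∘M_p): M ≅ I[1,2], I[3,4], I[3,5]^2, I[5,5]^2.
μ_θ-semistable layers: μ^(1)=13; μ^(2)=-5; μ^(3)=-17

((0, 0, 0, 0, 4); (0, 1, 3, 3, 0); (1, 0, 0, 0, 0))


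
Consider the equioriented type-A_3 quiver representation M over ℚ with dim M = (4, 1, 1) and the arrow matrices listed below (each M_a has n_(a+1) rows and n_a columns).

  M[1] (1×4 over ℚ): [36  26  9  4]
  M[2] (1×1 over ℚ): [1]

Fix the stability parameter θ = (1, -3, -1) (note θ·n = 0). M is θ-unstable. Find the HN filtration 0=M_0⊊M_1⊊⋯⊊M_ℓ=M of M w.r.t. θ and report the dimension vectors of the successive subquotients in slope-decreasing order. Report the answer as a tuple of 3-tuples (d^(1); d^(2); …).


Barcode: M ≅ I[1,1]^3, I[1,3]. HN layers by μ_θ (2 steps, strictly decreasing):
  μ^(1)=1; μ^(2)=-1

((3, 0, 0); (1, 1, 1))


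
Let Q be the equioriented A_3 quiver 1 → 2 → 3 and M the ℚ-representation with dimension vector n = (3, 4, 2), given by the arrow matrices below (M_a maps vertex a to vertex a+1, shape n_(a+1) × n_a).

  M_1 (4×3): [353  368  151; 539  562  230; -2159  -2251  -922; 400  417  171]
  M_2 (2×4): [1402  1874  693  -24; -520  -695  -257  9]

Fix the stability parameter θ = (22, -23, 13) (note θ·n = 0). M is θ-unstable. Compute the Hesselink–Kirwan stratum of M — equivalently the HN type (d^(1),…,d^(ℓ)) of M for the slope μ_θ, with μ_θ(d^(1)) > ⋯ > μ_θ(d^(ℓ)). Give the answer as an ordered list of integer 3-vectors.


Via rank(M_{q-1}∘⋯∘M_p): M ≅ I[1,2], I[1,3]^2, I[2,2].
μ_θ-semistable layers: μ^(1)=13; μ^(2)=-1/2; μ^(3)=-23

((0, 0, 2); (3, 3, 0); (0, 1, 0))


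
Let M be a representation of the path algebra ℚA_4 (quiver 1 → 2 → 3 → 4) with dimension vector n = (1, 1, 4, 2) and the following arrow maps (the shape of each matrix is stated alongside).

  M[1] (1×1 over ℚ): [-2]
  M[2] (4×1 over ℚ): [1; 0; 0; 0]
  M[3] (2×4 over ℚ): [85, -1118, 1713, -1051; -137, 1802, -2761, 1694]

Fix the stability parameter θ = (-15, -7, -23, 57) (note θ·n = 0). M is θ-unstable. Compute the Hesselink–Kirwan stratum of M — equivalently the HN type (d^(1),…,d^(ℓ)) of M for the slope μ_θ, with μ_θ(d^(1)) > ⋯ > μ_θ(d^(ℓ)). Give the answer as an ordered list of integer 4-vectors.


Interval decomposition of M: I[1,4], I[3,3]^2, I[3,4].
HN type (ℓ=3): μ^(1)=57; μ^(2)=-15; μ^(3)=-23

((0, 0, 0, 2); (1, 1, 1, 0); (0, 0, 3, 0))


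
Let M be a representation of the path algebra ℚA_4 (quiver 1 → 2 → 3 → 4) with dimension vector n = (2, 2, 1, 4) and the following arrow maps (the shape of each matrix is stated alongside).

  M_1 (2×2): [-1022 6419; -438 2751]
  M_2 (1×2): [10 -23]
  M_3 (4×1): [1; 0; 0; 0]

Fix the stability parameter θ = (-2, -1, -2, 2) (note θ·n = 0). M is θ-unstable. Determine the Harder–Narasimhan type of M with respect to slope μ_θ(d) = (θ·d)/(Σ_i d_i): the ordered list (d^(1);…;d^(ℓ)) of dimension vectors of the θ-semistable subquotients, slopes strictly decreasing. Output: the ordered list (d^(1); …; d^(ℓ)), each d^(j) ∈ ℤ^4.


Interval decomposition of M: I[1,1], I[1,4], I[2,2], I[4,4]^3.
HN type (ℓ=4): μ^(1)=2; μ^(2)=-1; μ^(3)=-3/2; μ^(4)=-2

((0, 0, 0, 4); (0, 1, 0, 0); (0, 1, 1, 0); (2, 0, 0, 0))


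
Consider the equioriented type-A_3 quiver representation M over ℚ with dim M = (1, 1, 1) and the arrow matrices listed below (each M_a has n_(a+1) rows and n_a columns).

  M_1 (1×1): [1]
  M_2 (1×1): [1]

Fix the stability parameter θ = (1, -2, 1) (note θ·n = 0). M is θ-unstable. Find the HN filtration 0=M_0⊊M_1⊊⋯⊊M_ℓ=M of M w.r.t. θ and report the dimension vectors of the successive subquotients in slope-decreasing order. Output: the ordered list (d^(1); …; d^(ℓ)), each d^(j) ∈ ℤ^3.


Via rank(M_{q-1}∘⋯∘M_p): M ≅ I[1,3].
μ_θ-semistable layers: μ^(1)=1; μ^(2)=-1/2

((0, 0, 1); (1, 1, 0))


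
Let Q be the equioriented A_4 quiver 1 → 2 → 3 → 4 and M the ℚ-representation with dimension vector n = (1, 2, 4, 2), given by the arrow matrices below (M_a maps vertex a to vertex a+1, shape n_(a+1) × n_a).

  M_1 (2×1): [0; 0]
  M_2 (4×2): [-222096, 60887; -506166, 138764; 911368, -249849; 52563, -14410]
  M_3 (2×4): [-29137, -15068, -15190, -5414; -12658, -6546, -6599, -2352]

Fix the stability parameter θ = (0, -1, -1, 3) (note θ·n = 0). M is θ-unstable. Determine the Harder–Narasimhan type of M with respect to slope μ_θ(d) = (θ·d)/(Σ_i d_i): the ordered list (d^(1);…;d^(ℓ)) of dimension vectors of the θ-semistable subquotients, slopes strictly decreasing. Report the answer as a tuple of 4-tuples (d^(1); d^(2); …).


Interval decomposition of M: I[1,1], I[2,4]^2, I[3,3]^2.
HN type (ℓ=3): μ^(1)=3; μ^(2)=0; μ^(3)=-1

((0, 0, 0, 2); (1, 0, 0, 0); (0, 2, 4, 0))


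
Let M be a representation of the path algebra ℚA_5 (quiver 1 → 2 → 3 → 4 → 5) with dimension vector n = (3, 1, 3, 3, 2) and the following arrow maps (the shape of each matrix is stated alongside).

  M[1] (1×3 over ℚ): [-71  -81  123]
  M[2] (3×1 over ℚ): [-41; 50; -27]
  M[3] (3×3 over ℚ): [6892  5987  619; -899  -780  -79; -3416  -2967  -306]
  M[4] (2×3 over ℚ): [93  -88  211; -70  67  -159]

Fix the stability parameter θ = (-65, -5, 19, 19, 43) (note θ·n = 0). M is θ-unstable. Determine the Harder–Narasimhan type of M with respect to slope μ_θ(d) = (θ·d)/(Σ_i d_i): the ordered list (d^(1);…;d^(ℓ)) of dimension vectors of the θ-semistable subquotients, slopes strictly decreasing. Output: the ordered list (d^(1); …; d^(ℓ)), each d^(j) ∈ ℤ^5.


Via rank(M_{q-1}∘⋯∘M_p): M ≅ I[1,1]^2, I[1,5], I[3,4], I[3,5].
μ_θ-semistable layers: μ^(1)=43; μ^(2)=19; μ^(3)=-5; μ^(4)=-65

((0, 0, 0, 0, 2); (0, 0, 3, 3, 0); (0, 1, 0, 0, 0); (3, 0, 0, 0, 0))


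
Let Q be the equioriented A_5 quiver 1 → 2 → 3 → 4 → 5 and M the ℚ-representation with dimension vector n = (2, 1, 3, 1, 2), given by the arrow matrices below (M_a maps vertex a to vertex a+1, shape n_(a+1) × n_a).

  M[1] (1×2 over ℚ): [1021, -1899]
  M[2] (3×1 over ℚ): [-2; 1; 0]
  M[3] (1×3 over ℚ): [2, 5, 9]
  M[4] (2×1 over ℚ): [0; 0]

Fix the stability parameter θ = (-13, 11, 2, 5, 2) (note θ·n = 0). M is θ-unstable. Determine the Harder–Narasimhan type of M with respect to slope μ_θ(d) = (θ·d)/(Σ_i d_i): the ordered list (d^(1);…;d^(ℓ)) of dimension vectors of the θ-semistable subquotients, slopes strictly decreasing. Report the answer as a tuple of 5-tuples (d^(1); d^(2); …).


Interval decomposition of M: I[1,1], I[1,4], I[3,3]^2, I[5,5]^2.
HN type (ℓ=3): μ^(1)=6; μ^(2)=2; μ^(3)=-13

((0, 1, 1, 1, 0); (0, 0, 2, 0, 2); (2, 0, 0, 0, 0))


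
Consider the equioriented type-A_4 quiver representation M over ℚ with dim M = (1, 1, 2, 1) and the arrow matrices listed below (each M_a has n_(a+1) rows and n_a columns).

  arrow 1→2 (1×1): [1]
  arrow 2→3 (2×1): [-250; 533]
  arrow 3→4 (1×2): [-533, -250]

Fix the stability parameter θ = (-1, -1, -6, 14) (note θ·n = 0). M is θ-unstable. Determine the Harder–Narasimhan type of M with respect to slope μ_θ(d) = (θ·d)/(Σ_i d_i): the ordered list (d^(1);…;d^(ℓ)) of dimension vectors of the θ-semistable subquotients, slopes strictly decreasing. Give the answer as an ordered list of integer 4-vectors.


Interval decomposition of M: I[1,3], I[3,4].
HN type (ℓ=3): μ^(1)=14; μ^(2)=-8/3; μ^(3)=-6

((0, 0, 0, 1); (1, 1, 1, 0); (0, 0, 1, 0))


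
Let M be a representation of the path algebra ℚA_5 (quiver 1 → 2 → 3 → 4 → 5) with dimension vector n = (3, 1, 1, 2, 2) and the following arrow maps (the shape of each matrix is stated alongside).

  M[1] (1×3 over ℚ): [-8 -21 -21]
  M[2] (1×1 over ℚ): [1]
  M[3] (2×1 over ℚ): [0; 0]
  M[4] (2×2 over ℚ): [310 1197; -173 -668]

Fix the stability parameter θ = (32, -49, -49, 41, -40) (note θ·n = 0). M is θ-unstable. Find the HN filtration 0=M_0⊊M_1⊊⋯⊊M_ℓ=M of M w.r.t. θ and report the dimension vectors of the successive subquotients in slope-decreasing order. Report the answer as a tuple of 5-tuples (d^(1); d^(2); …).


Interval decomposition of M: I[1,1]^2, I[1,3], I[4,5]^2.
HN type (ℓ=3): μ^(1)=32; μ^(2)=1/2; μ^(3)=-22

((2, 0, 0, 0, 0); (0, 0, 0, 2, 2); (1, 1, 1, 0, 0))


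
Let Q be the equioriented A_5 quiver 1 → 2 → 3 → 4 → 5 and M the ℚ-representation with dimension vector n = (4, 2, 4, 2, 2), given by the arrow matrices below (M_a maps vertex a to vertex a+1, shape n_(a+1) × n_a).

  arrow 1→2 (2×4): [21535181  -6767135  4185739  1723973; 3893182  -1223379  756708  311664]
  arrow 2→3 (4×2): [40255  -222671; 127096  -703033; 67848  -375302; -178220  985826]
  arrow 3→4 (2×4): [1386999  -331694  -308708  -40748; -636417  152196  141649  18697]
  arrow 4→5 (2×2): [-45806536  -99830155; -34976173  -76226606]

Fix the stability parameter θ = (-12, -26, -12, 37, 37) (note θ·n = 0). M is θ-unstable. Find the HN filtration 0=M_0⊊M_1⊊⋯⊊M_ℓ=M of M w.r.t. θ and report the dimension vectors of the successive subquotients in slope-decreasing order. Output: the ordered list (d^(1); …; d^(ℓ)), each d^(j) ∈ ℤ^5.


Via rank(M_{q-1}∘⋯∘M_p): M ≅ I[1,1]^2, I[1,5]^2, I[3,3]^2.
μ_θ-semistable layers: μ^(1)=37; μ^(2)=-12; μ^(3)=-19

((0, 0, 0, 2, 2); (2, 0, 4, 0, 0); (2, 2, 0, 0, 0))


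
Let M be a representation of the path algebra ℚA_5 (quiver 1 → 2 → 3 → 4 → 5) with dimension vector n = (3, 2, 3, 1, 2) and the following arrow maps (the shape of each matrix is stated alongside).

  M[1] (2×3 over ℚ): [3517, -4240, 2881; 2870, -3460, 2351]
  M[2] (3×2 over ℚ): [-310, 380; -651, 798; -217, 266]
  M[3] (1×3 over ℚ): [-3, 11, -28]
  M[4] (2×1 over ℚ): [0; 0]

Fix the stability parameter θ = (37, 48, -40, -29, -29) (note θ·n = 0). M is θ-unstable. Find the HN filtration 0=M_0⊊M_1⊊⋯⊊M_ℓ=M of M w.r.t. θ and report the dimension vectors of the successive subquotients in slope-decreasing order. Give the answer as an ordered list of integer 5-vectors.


Interval decomposition of M: I[1,1], I[1,2], I[1,4], I[3,3]^2, I[5,5]^2.
HN type (ℓ=5): μ^(1)=48; μ^(2)=37; μ^(3)=4; μ^(4)=-29; μ^(5)=-40

((0, 1, 0, 0, 0); (2, 0, 0, 0, 0); (1, 1, 1, 1, 0); (0, 0, 0, 0, 2); (0, 0, 2, 0, 0))


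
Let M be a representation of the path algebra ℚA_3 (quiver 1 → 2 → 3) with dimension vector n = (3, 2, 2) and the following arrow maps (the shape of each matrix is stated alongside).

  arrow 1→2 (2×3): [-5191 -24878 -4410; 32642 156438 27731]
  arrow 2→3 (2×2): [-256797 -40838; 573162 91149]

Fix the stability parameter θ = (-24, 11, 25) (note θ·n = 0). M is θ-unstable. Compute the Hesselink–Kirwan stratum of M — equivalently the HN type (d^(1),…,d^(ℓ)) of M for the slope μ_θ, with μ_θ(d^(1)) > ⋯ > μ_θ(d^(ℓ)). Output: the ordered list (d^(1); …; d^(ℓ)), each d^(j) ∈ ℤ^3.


Interval decomposition of M: I[1,1], I[1,3]^2.
HN type (ℓ=3): μ^(1)=25; μ^(2)=11; μ^(3)=-24

((0, 0, 2); (0, 2, 0); (3, 0, 0))


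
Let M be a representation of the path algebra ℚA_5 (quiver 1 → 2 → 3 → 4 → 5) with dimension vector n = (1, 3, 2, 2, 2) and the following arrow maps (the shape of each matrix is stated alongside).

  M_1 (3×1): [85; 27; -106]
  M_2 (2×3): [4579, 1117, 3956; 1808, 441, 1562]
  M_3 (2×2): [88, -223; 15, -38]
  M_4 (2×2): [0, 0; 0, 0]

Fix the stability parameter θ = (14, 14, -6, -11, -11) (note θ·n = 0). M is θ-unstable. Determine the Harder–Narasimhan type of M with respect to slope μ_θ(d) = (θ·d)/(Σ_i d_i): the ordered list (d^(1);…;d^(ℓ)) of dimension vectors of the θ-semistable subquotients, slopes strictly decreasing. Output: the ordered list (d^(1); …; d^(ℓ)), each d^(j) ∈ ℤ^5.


Barcode: M ≅ I[1,4], I[2,2], I[2,4], I[5,5]^2. HN layers by μ_θ (4 steps, strictly decreasing):
  μ^(1)=14; μ^(2)=11/4; μ^(3)=-1; μ^(4)=-11

((0, 1, 0, 0, 0); (1, 1, 1, 1, 0); (0, 1, 1, 1, 0); (0, 0, 0, 0, 2))


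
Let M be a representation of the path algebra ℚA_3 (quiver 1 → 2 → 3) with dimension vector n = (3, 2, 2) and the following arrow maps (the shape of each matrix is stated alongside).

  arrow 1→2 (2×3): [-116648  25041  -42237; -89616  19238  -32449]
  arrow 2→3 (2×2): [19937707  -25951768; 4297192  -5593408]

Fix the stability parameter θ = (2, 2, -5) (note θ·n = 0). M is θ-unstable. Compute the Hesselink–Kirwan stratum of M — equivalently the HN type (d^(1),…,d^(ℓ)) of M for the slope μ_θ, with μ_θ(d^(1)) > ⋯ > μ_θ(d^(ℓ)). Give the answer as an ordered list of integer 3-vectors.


Via rank(M_{q-1}∘⋯∘M_p): M ≅ I[1,1], I[1,2], I[1,3], I[3,3].
μ_θ-semistable layers: μ^(1)=2; μ^(2)=-1/3; μ^(3)=-5

((2, 1, 0); (1, 1, 1); (0, 0, 1))


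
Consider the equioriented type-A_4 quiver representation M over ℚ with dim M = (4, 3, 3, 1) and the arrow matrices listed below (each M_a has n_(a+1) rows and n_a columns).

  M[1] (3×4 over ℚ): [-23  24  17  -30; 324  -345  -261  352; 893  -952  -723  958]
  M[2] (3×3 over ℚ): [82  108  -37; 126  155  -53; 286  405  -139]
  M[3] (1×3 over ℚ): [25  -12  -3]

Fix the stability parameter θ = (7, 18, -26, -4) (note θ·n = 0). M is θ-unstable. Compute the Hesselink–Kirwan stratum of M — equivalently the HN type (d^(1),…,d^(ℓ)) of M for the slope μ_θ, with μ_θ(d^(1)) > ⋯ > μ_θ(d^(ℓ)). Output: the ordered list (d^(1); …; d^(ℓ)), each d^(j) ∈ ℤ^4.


Interval decomposition of M: I[1,1], I[1,3]^2, I[1,4].
HN type (ℓ=3): μ^(1)=7; μ^(2)=-1/3; μ^(3)=-5/4

((1, 0, 0, 0); (2, 2, 2, 0); (1, 1, 1, 1))


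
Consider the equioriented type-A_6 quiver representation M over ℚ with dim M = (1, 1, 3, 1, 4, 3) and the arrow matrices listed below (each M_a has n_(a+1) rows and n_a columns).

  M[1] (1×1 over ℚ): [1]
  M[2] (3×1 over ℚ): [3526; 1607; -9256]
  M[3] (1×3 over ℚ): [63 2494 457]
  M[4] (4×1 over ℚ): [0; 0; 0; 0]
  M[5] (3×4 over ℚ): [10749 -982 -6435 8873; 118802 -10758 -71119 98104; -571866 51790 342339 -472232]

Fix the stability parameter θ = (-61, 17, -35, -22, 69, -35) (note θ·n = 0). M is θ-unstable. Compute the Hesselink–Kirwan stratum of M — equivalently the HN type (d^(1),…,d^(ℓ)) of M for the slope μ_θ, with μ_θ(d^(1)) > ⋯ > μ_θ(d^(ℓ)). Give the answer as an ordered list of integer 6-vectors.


Interval decomposition of M: I[1,4], I[3,3]^2, I[5,5]^2, I[5,6]^2, I[6,6].
HN type (ℓ=5): μ^(1)=69; μ^(2)=17; μ^(3)=-40/3; μ^(4)=-35; μ^(5)=-61

((0, 0, 0, 0, 2, 0); (0, 0, 0, 0, 2, 2); (0, 1, 1, 1, 0, 0); (0, 0, 2, 0, 0, 1); (1, 0, 0, 0, 0, 0))


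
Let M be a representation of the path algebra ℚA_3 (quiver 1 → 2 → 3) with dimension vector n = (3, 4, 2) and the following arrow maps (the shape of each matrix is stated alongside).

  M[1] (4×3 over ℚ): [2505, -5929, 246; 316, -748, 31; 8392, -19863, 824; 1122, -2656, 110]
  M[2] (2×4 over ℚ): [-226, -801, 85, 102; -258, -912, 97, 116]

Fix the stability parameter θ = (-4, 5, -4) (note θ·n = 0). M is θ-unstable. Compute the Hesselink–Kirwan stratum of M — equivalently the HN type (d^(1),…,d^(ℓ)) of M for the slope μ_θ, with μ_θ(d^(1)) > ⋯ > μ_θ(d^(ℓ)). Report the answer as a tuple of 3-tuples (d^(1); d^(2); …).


Interval decomposition of M: I[1,2], I[1,3]^2, I[2,2].
HN type (ℓ=3): μ^(1)=5; μ^(2)=1/2; μ^(3)=-4

((0, 2, 0); (0, 2, 2); (3, 0, 0))


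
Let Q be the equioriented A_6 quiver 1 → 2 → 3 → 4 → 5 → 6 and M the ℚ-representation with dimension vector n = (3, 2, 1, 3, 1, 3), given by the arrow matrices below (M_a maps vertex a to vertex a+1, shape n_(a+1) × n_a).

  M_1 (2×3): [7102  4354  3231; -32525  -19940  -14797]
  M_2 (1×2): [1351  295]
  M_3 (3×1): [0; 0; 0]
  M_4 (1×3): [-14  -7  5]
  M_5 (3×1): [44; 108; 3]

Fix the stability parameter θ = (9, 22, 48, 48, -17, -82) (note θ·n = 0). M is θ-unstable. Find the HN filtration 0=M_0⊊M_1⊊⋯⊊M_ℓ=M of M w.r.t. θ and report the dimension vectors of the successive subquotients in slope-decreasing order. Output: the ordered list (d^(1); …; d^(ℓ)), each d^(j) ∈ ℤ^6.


Via rank(M_{q-1}∘⋯∘M_p): M ≅ I[1,1], I[1,2], I[1,3], I[4,4]^2, I[4,6], I[6,6]^2.
μ_θ-semistable layers: μ^(1)=48; μ^(2)=22; μ^(3)=9; μ^(4)=-17; μ^(5)=-82

((0, 0, 1, 2, 0, 0); (0, 2, 0, 0, 0, 0); (3, 0, 0, 0, 0, 0); (0, 0, 0, 1, 1, 1); (0, 0, 0, 0, 0, 2))


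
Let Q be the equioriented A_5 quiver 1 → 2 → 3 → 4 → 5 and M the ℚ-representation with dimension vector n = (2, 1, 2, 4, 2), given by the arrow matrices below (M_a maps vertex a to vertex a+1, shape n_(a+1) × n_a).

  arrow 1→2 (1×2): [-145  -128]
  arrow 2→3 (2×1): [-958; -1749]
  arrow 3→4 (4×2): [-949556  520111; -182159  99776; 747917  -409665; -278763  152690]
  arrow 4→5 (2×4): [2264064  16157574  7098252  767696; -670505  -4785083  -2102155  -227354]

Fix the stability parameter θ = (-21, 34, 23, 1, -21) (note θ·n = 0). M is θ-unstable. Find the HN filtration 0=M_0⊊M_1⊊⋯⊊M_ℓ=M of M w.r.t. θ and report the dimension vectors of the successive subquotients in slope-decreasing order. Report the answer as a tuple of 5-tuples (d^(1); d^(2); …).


Barcode: M ≅ I[1,1], I[1,4], I[3,5], I[4,4], I[4,5]. HN layers by μ_θ (4 steps, strictly decreasing):
  μ^(1)=58/3; μ^(2)=1; μ^(3)=-10; μ^(4)=-21

((0, 1, 1, 1, 0); (0, 0, 1, 2, 1); (0, 0, 0, 1, 1); (2, 0, 0, 0, 0))


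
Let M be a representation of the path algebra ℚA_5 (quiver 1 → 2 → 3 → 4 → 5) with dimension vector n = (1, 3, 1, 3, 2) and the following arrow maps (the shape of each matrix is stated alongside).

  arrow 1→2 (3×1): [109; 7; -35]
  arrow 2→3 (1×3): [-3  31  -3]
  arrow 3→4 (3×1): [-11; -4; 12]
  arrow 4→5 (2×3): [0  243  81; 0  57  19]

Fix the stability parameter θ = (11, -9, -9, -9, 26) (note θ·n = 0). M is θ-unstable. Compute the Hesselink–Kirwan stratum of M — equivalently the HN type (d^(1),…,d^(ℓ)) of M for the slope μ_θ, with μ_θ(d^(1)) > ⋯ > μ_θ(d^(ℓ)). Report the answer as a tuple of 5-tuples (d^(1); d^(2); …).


Via rank(M_{q-1}∘⋯∘M_p): M ≅ I[1,4], I[2,2]^2, I[4,4], I[4,5], I[5,5].
μ_θ-semistable layers: μ^(1)=26; μ^(2)=-4; μ^(3)=-9

((0, 0, 0, 0, 2); (1, 1, 1, 1, 0); (0, 2, 0, 2, 0))


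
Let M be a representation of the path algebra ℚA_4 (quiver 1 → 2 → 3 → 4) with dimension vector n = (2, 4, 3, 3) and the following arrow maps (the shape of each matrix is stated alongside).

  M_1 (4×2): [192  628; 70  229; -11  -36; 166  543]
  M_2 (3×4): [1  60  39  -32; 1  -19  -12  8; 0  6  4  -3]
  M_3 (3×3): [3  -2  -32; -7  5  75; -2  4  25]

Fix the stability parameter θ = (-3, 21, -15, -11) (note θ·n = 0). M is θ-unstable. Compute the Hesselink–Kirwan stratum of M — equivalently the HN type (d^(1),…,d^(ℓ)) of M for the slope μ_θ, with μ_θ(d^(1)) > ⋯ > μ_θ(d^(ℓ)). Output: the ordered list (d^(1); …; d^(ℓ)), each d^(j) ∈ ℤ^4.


Barcode: M ≅ I[1,4]^2, I[2,2], I[2,4]. HN layers by μ_θ (3 steps, strictly decreasing):
  μ^(1)=21; μ^(2)=-5/3; μ^(3)=-3

((0, 1, 0, 0); (0, 3, 3, 3); (2, 0, 0, 0))


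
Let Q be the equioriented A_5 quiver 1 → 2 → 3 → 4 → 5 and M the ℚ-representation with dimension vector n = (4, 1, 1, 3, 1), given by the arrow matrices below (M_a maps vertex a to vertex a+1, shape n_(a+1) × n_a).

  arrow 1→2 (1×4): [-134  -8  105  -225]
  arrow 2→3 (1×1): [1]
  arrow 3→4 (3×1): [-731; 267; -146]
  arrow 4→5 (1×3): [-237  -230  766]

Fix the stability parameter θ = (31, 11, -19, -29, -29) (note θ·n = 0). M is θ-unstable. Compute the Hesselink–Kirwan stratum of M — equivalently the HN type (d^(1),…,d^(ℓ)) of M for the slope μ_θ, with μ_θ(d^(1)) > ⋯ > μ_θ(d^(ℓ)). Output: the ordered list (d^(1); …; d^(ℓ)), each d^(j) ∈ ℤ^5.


Barcode: M ≅ I[1,1]^3, I[1,5], I[4,4]^2. HN layers by μ_θ (3 steps, strictly decreasing):
  μ^(1)=31; μ^(2)=-7; μ^(3)=-29

((3, 0, 0, 0, 0); (1, 1, 1, 1, 1); (0, 0, 0, 2, 0))


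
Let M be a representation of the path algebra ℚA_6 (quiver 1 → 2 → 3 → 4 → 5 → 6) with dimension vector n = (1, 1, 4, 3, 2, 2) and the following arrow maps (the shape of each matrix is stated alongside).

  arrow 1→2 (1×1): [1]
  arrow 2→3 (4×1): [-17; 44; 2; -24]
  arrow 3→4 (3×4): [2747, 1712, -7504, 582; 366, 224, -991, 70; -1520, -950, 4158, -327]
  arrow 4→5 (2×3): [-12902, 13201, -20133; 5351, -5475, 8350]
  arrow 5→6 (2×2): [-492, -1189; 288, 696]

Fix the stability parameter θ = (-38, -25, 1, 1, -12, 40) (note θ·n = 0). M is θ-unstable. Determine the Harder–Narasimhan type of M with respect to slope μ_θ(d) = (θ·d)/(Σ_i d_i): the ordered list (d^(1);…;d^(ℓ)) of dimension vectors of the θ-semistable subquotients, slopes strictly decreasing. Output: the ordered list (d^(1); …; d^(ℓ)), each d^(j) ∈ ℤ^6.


Interval decomposition of M: I[1,6], I[3,3], I[3,4], I[3,5], I[6,6].
HN type (ℓ=5): μ^(1)=40; μ^(2)=1; μ^(3)=-10/3; μ^(4)=-25; μ^(5)=-38

((0, 0, 0, 0, 0, 2); (0, 0, 2, 1, 0, 0); (0, 0, 2, 2, 2, 0); (0, 1, 0, 0, 0, 0); (1, 0, 0, 0, 0, 0))
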